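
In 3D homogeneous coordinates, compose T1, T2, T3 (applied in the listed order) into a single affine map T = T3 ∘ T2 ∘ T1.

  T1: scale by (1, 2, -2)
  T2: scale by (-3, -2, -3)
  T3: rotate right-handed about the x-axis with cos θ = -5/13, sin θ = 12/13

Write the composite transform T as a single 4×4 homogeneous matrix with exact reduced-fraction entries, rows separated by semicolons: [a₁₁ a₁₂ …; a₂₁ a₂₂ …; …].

T = [-3 0 0 0; 0 20/13 -72/13 0; 0 -48/13 -30/13 0; 0 0 0 1]

T1 = [1 0 0 0; 0 2 0 0; 0 0 -2 0; 0 0 0 1]
T2·T1 = [-3 0 0 0; 0 -4 0 0; 0 0 6 0; 0 0 0 1]
T3·…·T1 = [-3 0 0 0; 0 20/13 -72/13 0; 0 -48/13 -30/13 0; 0 0 0 1]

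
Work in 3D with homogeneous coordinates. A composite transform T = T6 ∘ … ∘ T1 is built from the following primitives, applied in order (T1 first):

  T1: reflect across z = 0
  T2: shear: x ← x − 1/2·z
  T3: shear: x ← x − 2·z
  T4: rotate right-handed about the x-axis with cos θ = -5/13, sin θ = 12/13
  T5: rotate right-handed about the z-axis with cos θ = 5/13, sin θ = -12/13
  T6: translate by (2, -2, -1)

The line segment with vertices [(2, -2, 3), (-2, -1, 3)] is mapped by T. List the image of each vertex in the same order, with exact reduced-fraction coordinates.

T1 reflect across z = 0: (2, -2, 3) → (2, -2, -3); (-2, -1, 3) → (-2, -1, -3)
T2 shear: x ← x − 1/2·z: (2, -2, -3) → (7/2, -2, -3); (-2, -1, -3) → (-1/2, -1, -3)
T3 shear: x ← x − 2·z: (7/2, -2, -3) → (19/2, -2, -3); (-1/2, -1, -3) → (11/2, -1, -3)
T4 rotate right-handed about the x-axis with cos θ = -5/13, sin θ = 12/13: (19/2, -2, -3) → (19/2, 46/13, -9/13); (11/2, -1, -3) → (11/2, 41/13, 3/13)
T5 rotate right-handed about the z-axis with cos θ = 5/13, sin θ = -12/13: (19/2, 46/13, -9/13) → (2339/338, -1252/169, -9/13); (11/2, 41/13, 3/13) → (1699/338, -653/169, 3/13)
T6 translate by (2, -2, -1): (2339/338, -1252/169, -9/13) → (3015/338, -1590/169, -22/13); (1699/338, -653/169, 3/13) → (2375/338, -991/169, -10/13)

image vertices: (3015/338, -1590/169, -22/13), (2375/338, -991/169, -10/13)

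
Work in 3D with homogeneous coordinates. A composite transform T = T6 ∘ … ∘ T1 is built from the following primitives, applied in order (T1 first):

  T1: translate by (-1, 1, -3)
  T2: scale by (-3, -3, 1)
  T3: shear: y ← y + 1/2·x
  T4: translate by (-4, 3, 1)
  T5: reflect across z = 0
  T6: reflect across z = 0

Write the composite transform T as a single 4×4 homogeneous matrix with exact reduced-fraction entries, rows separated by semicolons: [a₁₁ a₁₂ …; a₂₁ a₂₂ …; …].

T = [-3 0 0 -1; -3/2 -3 0 3/2; 0 0 1 -2; 0 0 0 1]

T1 = [1 0 0 -1; 0 1 0 1; 0 0 1 -3; 0 0 0 1]
T2·T1 = [-3 0 0 3; 0 -3 0 -3; 0 0 1 -3; 0 0 0 1]
T3·…·T1 = [-3 0 0 3; -3/2 -3 0 -3/2; 0 0 1 -3; 0 0 0 1]
T4·…·T1 = [-3 0 0 -1; -3/2 -3 0 3/2; 0 0 1 -2; 0 0 0 1]
T5·…·T1 = [-3 0 0 -1; -3/2 -3 0 3/2; 0 0 -1 2; 0 0 0 1]
T6·…·T1 = [-3 0 0 -1; -3/2 -3 0 3/2; 0 0 1 -2; 0 0 0 1]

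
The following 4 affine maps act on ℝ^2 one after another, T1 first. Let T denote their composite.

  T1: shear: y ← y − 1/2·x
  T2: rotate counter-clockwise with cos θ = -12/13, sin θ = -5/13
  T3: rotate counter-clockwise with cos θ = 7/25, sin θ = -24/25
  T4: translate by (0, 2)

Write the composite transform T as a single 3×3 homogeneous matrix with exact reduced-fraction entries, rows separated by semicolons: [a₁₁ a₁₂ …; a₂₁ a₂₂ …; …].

T1 = [1 0 0; -1/2 1 0; 0 0 1]
T2·T1 = [-29/26 5/13 0; 1/13 -12/13 0; 0 0 1]
T3·…·T1 = [-31/130 -253/325 0; 71/65 -204/325 0; 0 0 1]
T4·…·T1 = [-31/130 -253/325 0; 71/65 -204/325 2; 0 0 1]

T = [-31/130 -253/325 0; 71/65 -204/325 2; 0 0 1]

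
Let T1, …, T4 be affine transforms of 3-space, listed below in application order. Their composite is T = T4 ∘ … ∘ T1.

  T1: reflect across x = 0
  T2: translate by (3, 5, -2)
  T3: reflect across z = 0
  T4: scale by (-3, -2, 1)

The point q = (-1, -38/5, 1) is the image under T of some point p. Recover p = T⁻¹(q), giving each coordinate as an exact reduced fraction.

T1 = [-1 0 0 0; 0 1 0 0; 0 0 1 0; 0 0 0 1]
T2·T1 = [-1 0 0 3; 0 1 0 5; 0 0 1 -2; 0 0 0 1]
T3·…·T1 = [-1 0 0 3; 0 1 0 5; 0 0 -1 2; 0 0 0 1]
T4·…·T1 = [3 0 0 -9; 0 -2 0 -10; 0 0 -1 2; 0 0 0 1]
det M = 6; M⁻¹ = [1/3 0 0 3; 0 -1/2 0 -5; 0 0 -1 2; 0 0 0 1]
M⁻¹ · (-1, -38/5, 1)ᵀ = (8/3, -6/5, 1)ᵀ

p = (8/3, -6/5, 1)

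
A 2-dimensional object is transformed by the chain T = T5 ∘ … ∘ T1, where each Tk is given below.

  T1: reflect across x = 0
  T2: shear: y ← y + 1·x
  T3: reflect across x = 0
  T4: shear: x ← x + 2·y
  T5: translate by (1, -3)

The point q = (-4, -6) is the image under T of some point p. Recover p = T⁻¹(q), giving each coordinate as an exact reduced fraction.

T1 = [-1 0 0; 0 1 0; 0 0 1]
T2·T1 = [-1 0 0; -1 1 0; 0 0 1]
T3·…·T1 = [1 0 0; -1 1 0; 0 0 1]
T4·…·T1 = [-1 2 0; -1 1 0; 0 0 1]
T5·…·T1 = [-1 2 1; -1 1 -3; 0 0 1]
det M = 1; M⁻¹ = [1 -2 -7; 1 -1 -4; 0 0 1]
M⁻¹ · (-4, -6)ᵀ = (1, -2)ᵀ

p = (1, -2)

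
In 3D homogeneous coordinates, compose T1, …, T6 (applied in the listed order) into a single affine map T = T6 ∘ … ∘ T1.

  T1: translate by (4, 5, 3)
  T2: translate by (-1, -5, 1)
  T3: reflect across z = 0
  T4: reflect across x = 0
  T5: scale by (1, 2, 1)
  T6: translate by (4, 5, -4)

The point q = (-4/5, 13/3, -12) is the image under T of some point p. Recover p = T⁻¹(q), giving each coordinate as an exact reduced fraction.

T1 = [1 0 0 4; 0 1 0 5; 0 0 1 3; 0 0 0 1]
T2·T1 = [1 0 0 3; 0 1 0 0; 0 0 1 4; 0 0 0 1]
T3·…·T1 = [1 0 0 3; 0 1 0 0; 0 0 -1 -4; 0 0 0 1]
T4·…·T1 = [-1 0 0 -3; 0 1 0 0; 0 0 -1 -4; 0 0 0 1]
T5·…·T1 = [-1 0 0 -3; 0 2 0 0; 0 0 -1 -4; 0 0 0 1]
T6·…·T1 = [-1 0 0 1; 0 2 0 5; 0 0 -1 -8; 0 0 0 1]
det M = 2; M⁻¹ = [-1 0 0 1; 0 1/2 0 -5/2; 0 0 -1 -8; 0 0 0 1]
M⁻¹ · (-4/5, 13/3, -12)ᵀ = (9/5, -1/3, 4)ᵀ

p = (9/5, -1/3, 4)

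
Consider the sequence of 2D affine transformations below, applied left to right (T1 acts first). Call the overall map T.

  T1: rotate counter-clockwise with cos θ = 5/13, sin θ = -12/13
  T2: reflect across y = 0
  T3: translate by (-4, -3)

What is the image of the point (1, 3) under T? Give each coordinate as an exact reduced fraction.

T1 rotate counter-clockwise with cos θ = 5/13, sin θ = -12/13: (1, 3) → (41/13, 3/13)
T2 reflect across y = 0: (41/13, 3/13) → (41/13, -3/13)
T3 translate by (-4, -3): (41/13, -3/13) → (-11/13, -42/13)

T(p) = (-11/13, -42/13)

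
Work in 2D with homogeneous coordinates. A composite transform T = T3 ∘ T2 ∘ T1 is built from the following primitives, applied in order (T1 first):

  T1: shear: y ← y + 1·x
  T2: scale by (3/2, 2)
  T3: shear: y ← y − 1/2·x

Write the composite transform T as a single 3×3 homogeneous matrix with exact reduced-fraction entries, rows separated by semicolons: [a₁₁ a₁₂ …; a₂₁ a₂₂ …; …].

T1 = [1 0 0; 1 1 0; 0 0 1]
T2·T1 = [3/2 0 0; 2 2 0; 0 0 1]
T3·…·T1 = [3/2 0 0; 5/4 2 0; 0 0 1]

T = [3/2 0 0; 5/4 2 0; 0 0 1]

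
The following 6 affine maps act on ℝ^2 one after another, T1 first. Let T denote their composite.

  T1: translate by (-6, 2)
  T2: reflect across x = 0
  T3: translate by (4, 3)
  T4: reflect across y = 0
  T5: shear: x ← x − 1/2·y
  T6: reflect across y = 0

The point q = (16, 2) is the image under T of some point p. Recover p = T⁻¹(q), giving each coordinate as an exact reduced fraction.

p = (-5, -3)

T1 = [1 0 -6; 0 1 2; 0 0 1]
T2·T1 = [-1 0 6; 0 1 2; 0 0 1]
T3·…·T1 = [-1 0 10; 0 1 5; 0 0 1]
T4·…·T1 = [-1 0 10; 0 -1 -5; 0 0 1]
T5·…·T1 = [-1 1/2 25/2; 0 -1 -5; 0 0 1]
T6·…·T1 = [-1 1/2 25/2; 0 1 5; 0 0 1]
det M = -1; M⁻¹ = [-1 1/2 10; 0 1 -5; 0 0 1]
M⁻¹ · (16, 2)ᵀ = (-5, -3)ᵀ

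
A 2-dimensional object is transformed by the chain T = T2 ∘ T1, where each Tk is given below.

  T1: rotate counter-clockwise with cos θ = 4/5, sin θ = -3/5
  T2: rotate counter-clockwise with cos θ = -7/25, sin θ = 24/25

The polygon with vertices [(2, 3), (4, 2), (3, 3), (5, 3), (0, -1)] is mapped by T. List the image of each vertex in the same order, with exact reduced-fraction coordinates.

T1 rotate counter-clockwise with cos θ = 4/5, sin θ = -3/5: (2, 3) → (17/5, 6/5); (4, 2) → (22/5, -4/5); (3, 3) → (21/5, 3/5); (5, 3) → (29/5, -3/5); (0, -1) → (-3/5, -4/5)
T2 rotate counter-clockwise with cos θ = -7/25, sin θ = 24/25: (17/5, 6/5) → (-263/125, 366/125); (22/5, -4/5) → (-58/125, 556/125); (21/5, 3/5) → (-219/125, 483/125); (29/5, -3/5) → (-131/125, 717/125); (-3/5, -4/5) → (117/125, -44/125)

image vertices: (-263/125, 366/125), (-58/125, 556/125), (-219/125, 483/125), (-131/125, 717/125), (117/125, -44/125)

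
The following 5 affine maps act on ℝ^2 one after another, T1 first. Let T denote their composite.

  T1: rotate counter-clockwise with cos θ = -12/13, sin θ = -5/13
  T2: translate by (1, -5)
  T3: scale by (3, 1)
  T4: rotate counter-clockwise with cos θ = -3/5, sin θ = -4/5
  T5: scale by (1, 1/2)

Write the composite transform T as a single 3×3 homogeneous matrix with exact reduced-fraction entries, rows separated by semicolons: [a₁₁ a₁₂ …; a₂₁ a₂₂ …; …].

T = [88/65 -93/65 -29/5; 159/130 -12/65 3/10; 0 0 1]

T1 = [-12/13 5/13 0; -5/13 -12/13 0; 0 0 1]
T2·T1 = [-12/13 5/13 1; -5/13 -12/13 -5; 0 0 1]
T3·…·T1 = [-36/13 15/13 3; -5/13 -12/13 -5; 0 0 1]
T4·…·T1 = [88/65 -93/65 -29/5; 159/65 -24/65 3/5; 0 0 1]
T5·…·T1 = [88/65 -93/65 -29/5; 159/130 -12/65 3/10; 0 0 1]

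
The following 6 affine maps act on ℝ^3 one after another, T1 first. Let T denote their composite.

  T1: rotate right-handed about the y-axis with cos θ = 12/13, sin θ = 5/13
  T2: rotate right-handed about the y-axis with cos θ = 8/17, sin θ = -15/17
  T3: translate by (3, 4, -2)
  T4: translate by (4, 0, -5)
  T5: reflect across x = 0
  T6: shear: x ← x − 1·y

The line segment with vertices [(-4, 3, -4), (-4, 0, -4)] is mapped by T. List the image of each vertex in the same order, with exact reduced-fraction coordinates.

image vertices: (-2970/221, 7, -2791/221), (-2307/221, 4, -2791/221)

T1 rotate right-handed about the y-axis with cos θ = 12/13, sin θ = 5/13: (-4, 3, -4) → (-68/13, 3, -28/13); (-4, 0, -4) → (-68/13, 0, -28/13)
T2 rotate right-handed about the y-axis with cos θ = 8/17, sin θ = -15/17: (-68/13, 3, -28/13) → (-124/221, 3, -1244/221); (-68/13, 0, -28/13) → (-124/221, 0, -1244/221)
T3 translate by (3, 4, -2): (-124/221, 3, -1244/221) → (539/221, 7, -1686/221); (-124/221, 0, -1244/221) → (539/221, 4, -1686/221)
T4 translate by (4, 0, -5): (539/221, 7, -1686/221) → (1423/221, 7, -2791/221); (539/221, 4, -1686/221) → (1423/221, 4, -2791/221)
T5 reflect across x = 0: (1423/221, 7, -2791/221) → (-1423/221, 7, -2791/221); (1423/221, 4, -2791/221) → (-1423/221, 4, -2791/221)
T6 shear: x ← x − 1·y: (-1423/221, 7, -2791/221) → (-2970/221, 7, -2791/221); (-1423/221, 4, -2791/221) → (-2307/221, 4, -2791/221)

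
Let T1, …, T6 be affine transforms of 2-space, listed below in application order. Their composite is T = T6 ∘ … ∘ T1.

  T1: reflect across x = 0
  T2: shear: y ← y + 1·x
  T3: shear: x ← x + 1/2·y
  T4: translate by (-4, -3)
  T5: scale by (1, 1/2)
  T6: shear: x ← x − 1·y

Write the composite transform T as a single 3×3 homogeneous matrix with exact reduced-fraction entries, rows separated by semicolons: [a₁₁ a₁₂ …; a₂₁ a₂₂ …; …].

T = [-1 0 -5/2; -1/2 1/2 -3/2; 0 0 1]

T1 = [-1 0 0; 0 1 0; 0 0 1]
T2·T1 = [-1 0 0; -1 1 0; 0 0 1]
T3·…·T1 = [-3/2 1/2 0; -1 1 0; 0 0 1]
T4·…·T1 = [-3/2 1/2 -4; -1 1 -3; 0 0 1]
T5·…·T1 = [-3/2 1/2 -4; -1/2 1/2 -3/2; 0 0 1]
T6·…·T1 = [-1 0 -5/2; -1/2 1/2 -3/2; 0 0 1]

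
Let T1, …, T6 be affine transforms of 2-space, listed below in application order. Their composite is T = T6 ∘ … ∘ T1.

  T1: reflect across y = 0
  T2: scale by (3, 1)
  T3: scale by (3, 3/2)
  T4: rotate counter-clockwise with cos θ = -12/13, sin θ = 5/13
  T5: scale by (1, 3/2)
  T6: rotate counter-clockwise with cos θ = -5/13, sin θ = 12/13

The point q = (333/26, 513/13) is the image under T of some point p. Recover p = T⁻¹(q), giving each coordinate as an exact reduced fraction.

T1 = [1 0 0; 0 -1 0; 0 0 1]
T2·T1 = [3 0 0; 0 -1 0; 0 0 1]
T3·…·T1 = [9 0 0; 0 -3/2 0; 0 0 1]
T4·…·T1 = [-108/13 15/26 0; 45/13 18/13 0; 0 0 1]
T5·…·T1 = [-108/13 15/26 0; 135/26 27/13 0; 0 0 1]
T6·…·T1 = [-270/169 -723/338 0; -3267/338 -45/169 0; 0 0 1]
det M = -81/4; M⁻¹ = [20/1521 -482/4563 0; -242/507 40/507 0; 0 0 1]
M⁻¹ · (333/26, 513/13)ᵀ = (-4, -3)ᵀ

p = (-4, -3)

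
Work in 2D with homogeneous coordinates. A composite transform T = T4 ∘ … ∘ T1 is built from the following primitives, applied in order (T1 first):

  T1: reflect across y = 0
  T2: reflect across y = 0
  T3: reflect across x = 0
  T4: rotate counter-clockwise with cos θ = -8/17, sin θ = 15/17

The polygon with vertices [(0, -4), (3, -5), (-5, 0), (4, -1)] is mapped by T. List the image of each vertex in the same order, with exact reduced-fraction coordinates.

T1 reflect across y = 0: (0, -4) → (0, 4); (3, -5) → (3, 5); (-5, 0) → (-5, 0); (4, -1) → (4, 1)
T2 reflect across y = 0: (0, 4) → (0, -4); (3, 5) → (3, -5); (-5, 0) → (-5, 0); (4, 1) → (4, -1)
T3 reflect across x = 0: (0, -4) → (0, -4); (3, -5) → (-3, -5); (-5, 0) → (5, 0); (4, -1) → (-4, -1)
T4 rotate counter-clockwise with cos θ = -8/17, sin θ = 15/17: (0, -4) → (60/17, 32/17); (-3, -5) → (99/17, -5/17); (5, 0) → (-40/17, 75/17); (-4, -1) → (47/17, -52/17)

image vertices: (60/17, 32/17), (99/17, -5/17), (-40/17, 75/17), (47/17, -52/17)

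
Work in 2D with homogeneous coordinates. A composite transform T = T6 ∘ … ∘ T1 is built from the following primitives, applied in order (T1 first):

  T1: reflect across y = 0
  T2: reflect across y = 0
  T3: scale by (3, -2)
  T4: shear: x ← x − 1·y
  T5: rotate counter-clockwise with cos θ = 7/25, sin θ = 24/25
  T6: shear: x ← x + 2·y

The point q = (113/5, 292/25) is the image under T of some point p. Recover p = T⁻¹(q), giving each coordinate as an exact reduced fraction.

T1 = [1 0 0; 0 -1 0; 0 0 1]
T2·T1 = [1 0 0; 0 1 0; 0 0 1]
T3·…·T1 = [3 0 0; 0 -2 0; 0 0 1]
T4·…·T1 = [3 2 0; 0 -2 0; 0 0 1]
T5·…·T1 = [21/25 62/25 0; 72/25 34/25 0; 0 0 1]
T6·…·T1 = [33/5 26/5 0; 72/25 34/25 0; 0 0 1]
det M = -6; M⁻¹ = [-17/75 13/15 0; 12/25 -11/10 0; 0 0 1]
M⁻¹ · (113/5, 292/25)ᵀ = (5, -2)ᵀ

p = (5, -2)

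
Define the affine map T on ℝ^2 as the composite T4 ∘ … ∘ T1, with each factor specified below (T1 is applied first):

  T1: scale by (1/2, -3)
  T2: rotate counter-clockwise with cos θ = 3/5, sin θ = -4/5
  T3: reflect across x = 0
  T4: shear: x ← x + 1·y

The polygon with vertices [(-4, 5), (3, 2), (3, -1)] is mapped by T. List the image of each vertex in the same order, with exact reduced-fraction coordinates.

image vertices: (29/5, -37/5), (-9/10, -24/5), (-27/10, 3/5)

T1 scale by (1/2, -3): (-4, 5) → (-2, -15); (3, 2) → (3/2, -6); (3, -1) → (3/2, 3)
T2 rotate counter-clockwise with cos θ = 3/5, sin θ = -4/5: (-2, -15) → (-66/5, -37/5); (3/2, -6) → (-39/10, -24/5); (3/2, 3) → (33/10, 3/5)
T3 reflect across x = 0: (-66/5, -37/5) → (66/5, -37/5); (-39/10, -24/5) → (39/10, -24/5); (33/10, 3/5) → (-33/10, 3/5)
T4 shear: x ← x + 1·y: (66/5, -37/5) → (29/5, -37/5); (39/10, -24/5) → (-9/10, -24/5); (-33/10, 3/5) → (-27/10, 3/5)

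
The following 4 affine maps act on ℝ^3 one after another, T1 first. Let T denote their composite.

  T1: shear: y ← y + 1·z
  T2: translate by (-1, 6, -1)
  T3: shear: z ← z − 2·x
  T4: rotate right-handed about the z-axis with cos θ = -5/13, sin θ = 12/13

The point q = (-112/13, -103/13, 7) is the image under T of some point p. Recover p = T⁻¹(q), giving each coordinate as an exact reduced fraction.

T1 = [1 0 0 0; 0 1 1 0; 0 0 1 0; 0 0 0 1]
T2·T1 = [1 0 0 -1; 0 1 1 6; 0 0 1 -1; 0 0 0 1]
T3·…·T1 = [1 0 0 -1; 0 1 1 6; -2 0 1 1; 0 0 0 1]
T4·…·T1 = [-5/13 -12/13 -12/13 -67/13; 12/13 -5/13 -5/13 -42/13; -2 0 1 1; 0 0 0 1]
det M = 1; M⁻¹ = [-5/13 12/13 0 1; -2/13 -29/13 -1 -7; -10/13 24/13 1 1; 0 0 0 1]
M⁻¹ · (-112/13, -103/13, 7)ᵀ = (-3, 5, 0)ᵀ

p = (-3, 5, 0)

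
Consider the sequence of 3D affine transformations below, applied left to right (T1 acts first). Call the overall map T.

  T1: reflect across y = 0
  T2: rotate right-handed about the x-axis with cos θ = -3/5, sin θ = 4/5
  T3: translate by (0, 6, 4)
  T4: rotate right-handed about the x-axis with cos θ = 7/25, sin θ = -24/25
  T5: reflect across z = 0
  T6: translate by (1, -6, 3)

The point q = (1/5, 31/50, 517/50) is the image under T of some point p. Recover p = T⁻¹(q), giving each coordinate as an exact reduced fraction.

T1 = [1 0 0 0; 0 -1 0 0; 0 0 1 0; 0 0 0 1]
T2·T1 = [1 0 0 0; 0 3/5 -4/5 0; 0 -4/5 -3/5 0; 0 0 0 1]
T3·…·T1 = [1 0 0 0; 0 3/5 -4/5 6; 0 -4/5 -3/5 4; 0 0 0 1]
T4·…·T1 = [1 0 0 0; 0 -3/5 -4/5 138/25; 0 -4/5 3/5 -116/25; 0 0 0 1]
T5·…·T1 = [1 0 0 0; 0 -3/5 -4/5 138/25; 0 4/5 -3/5 116/25; 0 0 0 1]
T6·…·T1 = [1 0 0 1; 0 -3/5 -4/5 -12/25; 0 4/5 -3/5 191/25; 0 0 0 1]
det M = 1; M⁻¹ = [1 0 0 -1; 0 -3/5 4/5 -32/5; 0 -4/5 -3/5 21/5; 0 0 0 1]
M⁻¹ · (1/5, 31/50, 517/50)ᵀ = (-4/5, 3/2, -5/2)ᵀ

p = (-4/5, 3/2, -5/2)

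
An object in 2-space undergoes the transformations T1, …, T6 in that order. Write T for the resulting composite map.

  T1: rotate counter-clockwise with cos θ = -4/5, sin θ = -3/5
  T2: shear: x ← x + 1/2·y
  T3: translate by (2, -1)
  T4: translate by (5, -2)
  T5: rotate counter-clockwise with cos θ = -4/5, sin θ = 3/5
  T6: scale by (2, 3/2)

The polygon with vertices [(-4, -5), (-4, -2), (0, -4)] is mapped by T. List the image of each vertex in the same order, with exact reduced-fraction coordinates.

T1 rotate counter-clockwise with cos θ = -4/5, sin θ = -3/5: (-4, -5) → (1/5, 32/5); (-4, -2) → (2, 4); (0, -4) → (-12/5, 16/5)
T2 shear: x ← x + 1/2·y: (1/5, 32/5) → (17/5, 32/5); (2, 4) → (4, 4); (-12/5, 16/5) → (-4/5, 16/5)
T3 translate by (2, -1): (17/5, 32/5) → (27/5, 27/5); (4, 4) → (6, 3); (-4/5, 16/5) → (6/5, 11/5)
T4 translate by (5, -2): (27/5, 27/5) → (52/5, 17/5); (6, 3) → (11, 1); (6/5, 11/5) → (31/5, 1/5)
T5 rotate counter-clockwise with cos θ = -4/5, sin θ = 3/5: (52/5, 17/5) → (-259/25, 88/25); (11, 1) → (-47/5, 29/5); (31/5, 1/5) → (-127/25, 89/25)
T6 scale by (2, 3/2): (-259/25, 88/25) → (-518/25, 132/25); (-47/5, 29/5) → (-94/5, 87/10); (-127/25, 89/25) → (-254/25, 267/50)

image vertices: (-518/25, 132/25), (-94/5, 87/10), (-254/25, 267/50)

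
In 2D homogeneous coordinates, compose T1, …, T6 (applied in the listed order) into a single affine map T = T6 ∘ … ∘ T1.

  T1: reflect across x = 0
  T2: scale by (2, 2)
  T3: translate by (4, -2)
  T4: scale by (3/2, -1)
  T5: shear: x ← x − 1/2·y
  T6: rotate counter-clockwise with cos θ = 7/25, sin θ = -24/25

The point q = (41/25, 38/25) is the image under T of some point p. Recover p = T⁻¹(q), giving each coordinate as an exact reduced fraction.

T1 = [-1 0 0; 0 1 0; 0 0 1]
T2·T1 = [-2 0 0; 0 2 0; 0 0 1]
T3·…·T1 = [-2 0 4; 0 2 -2; 0 0 1]
T4·…·T1 = [-3 0 6; 0 -2 2; 0 0 1]
T5·…·T1 = [-3 1 5; 0 -2 2; 0 0 1]
T6·…·T1 = [-21/25 -41/25 83/25; 72/25 -38/25 -106/25; 0 0 1]
det M = 6; M⁻¹ = [-19/75 41/150 2; -12/25 -7/50 1; 0 0 1]
M⁻¹ · (41/25, 38/25)ᵀ = (2, 0)ᵀ

p = (2, 0)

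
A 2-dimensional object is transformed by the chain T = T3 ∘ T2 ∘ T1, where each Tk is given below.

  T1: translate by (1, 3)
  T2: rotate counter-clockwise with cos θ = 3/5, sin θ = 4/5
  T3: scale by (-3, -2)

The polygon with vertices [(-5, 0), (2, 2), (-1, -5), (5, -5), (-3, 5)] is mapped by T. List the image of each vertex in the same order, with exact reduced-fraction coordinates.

T1 translate by (1, 3): (-5, 0) → (-4, 3); (2, 2) → (3, 5); (-1, -5) → (0, -2); (5, -5) → (6, -2); (-3, 5) → (-2, 8)
T2 rotate counter-clockwise with cos θ = 3/5, sin θ = 4/5: (-4, 3) → (-24/5, -7/5); (3, 5) → (-11/5, 27/5); (0, -2) → (8/5, -6/5); (6, -2) → (26/5, 18/5); (-2, 8) → (-38/5, 16/5)
T3 scale by (-3, -2): (-24/5, -7/5) → (72/5, 14/5); (-11/5, 27/5) → (33/5, -54/5); (8/5, -6/5) → (-24/5, 12/5); (26/5, 18/5) → (-78/5, -36/5); (-38/5, 16/5) → (114/5, -32/5)

image vertices: (72/5, 14/5), (33/5, -54/5), (-24/5, 12/5), (-78/5, -36/5), (114/5, -32/5)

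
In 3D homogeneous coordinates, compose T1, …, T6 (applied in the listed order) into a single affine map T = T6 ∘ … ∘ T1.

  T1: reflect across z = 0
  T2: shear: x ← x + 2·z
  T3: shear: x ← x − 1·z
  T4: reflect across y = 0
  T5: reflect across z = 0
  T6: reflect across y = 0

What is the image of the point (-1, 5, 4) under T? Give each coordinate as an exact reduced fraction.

T(p) = (-5, 5, 4)

T1 reflect across z = 0: (-1, 5, 4) → (-1, 5, -4)
T2 shear: x ← x + 2·z: (-1, 5, -4) → (-9, 5, -4)
T3 shear: x ← x − 1·z: (-9, 5, -4) → (-5, 5, -4)
T4 reflect across y = 0: (-5, 5, -4) → (-5, -5, -4)
T5 reflect across z = 0: (-5, -5, -4) → (-5, -5, 4)
T6 reflect across y = 0: (-5, -5, 4) → (-5, 5, 4)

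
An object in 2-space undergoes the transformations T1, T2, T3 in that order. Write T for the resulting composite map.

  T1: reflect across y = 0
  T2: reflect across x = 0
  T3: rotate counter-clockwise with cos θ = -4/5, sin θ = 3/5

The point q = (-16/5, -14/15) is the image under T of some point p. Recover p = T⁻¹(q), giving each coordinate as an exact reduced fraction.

T1 = [1 0 0; 0 -1 0; 0 0 1]
T2·T1 = [-1 0 0; 0 -1 0; 0 0 1]
T3·…·T1 = [4/5 3/5 0; -3/5 4/5 0; 0 0 1]
det M = 1; M⁻¹ = [4/5 -3/5 0; 3/5 4/5 0; 0 0 1]
M⁻¹ · (-16/5, -14/15)ᵀ = (-2, -8/3)ᵀ

p = (-2, -8/3)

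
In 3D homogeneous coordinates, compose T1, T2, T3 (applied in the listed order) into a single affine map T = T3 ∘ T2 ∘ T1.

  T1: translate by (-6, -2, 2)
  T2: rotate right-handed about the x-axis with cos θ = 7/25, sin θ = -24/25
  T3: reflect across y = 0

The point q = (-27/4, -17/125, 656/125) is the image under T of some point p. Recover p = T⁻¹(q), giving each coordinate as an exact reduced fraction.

T1 = [1 0 0 -6; 0 1 0 -2; 0 0 1 2; 0 0 0 1]
T2·T1 = [1 0 0 -6; 0 7/25 24/25 34/25; 0 -24/25 7/25 62/25; 0 0 0 1]
T3·…·T1 = [1 0 0 -6; 0 -7/25 -24/25 -34/25; 0 -24/25 7/25 62/25; 0 0 0 1]
det M = -1; M⁻¹ = [1 0 0 6; 0 -7/25 -24/25 2; 0 -24/25 7/25 -2; 0 0 0 1]
M⁻¹ · (-27/4, -17/125, 656/125)ᵀ = (-3/4, -3, -2/5)ᵀ

p = (-3/4, -3, -2/5)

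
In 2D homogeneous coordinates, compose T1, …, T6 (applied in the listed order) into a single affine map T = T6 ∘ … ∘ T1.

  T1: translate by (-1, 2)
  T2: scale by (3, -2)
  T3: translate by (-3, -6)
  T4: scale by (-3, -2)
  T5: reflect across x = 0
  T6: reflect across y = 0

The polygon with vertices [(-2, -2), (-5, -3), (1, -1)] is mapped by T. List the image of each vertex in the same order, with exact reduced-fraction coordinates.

image vertices: (-36, -12), (-63, -8), (-9, -16)

T1 translate by (-1, 2): (-2, -2) → (-3, 0); (-5, -3) → (-6, -1); (1, -1) → (0, 1)
T2 scale by (3, -2): (-3, 0) → (-9, 0); (-6, -1) → (-18, 2); (0, 1) → (0, -2)
T3 translate by (-3, -6): (-9, 0) → (-12, -6); (-18, 2) → (-21, -4); (0, -2) → (-3, -8)
T4 scale by (-3, -2): (-12, -6) → (36, 12); (-21, -4) → (63, 8); (-3, -8) → (9, 16)
T5 reflect across x = 0: (36, 12) → (-36, 12); (63, 8) → (-63, 8); (9, 16) → (-9, 16)
T6 reflect across y = 0: (-36, 12) → (-36, -12); (-63, 8) → (-63, -8); (-9, 16) → (-9, -16)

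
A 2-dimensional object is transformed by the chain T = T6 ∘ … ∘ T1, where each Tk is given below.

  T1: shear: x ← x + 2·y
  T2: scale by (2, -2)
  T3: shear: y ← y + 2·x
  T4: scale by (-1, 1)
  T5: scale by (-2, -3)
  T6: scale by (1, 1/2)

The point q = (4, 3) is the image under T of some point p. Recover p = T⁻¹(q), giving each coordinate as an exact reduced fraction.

T1 = [1 2 0; 0 1 0; 0 0 1]
T2·T1 = [2 4 0; 0 -2 0; 0 0 1]
T3·…·T1 = [2 4 0; 4 6 0; 0 0 1]
T4·…·T1 = [-2 -4 0; 4 6 0; 0 0 1]
T5·…·T1 = [4 8 0; -12 -18 0; 0 0 1]
T6·…·T1 = [4 8 0; -6 -9 0; 0 0 1]
det M = 12; M⁻¹ = [-3/4 -2/3 0; 1/2 1/3 0; 0 0 1]
M⁻¹ · (4, 3)ᵀ = (-5, 3)ᵀ

p = (-5, 3)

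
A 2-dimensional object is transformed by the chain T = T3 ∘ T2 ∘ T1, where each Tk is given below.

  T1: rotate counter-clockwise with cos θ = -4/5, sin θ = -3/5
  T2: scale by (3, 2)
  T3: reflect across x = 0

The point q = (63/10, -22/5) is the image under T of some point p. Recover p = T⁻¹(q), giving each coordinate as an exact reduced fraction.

T1 = [-4/5 3/5 0; -3/5 -4/5 0; 0 0 1]
T2·T1 = [-12/5 9/5 0; -6/5 -8/5 0; 0 0 1]
T3·…·T1 = [12/5 -9/5 0; -6/5 -8/5 0; 0 0 1]
det M = -6; M⁻¹ = [4/15 -3/10 0; -1/5 -2/5 0; 0 0 1]
M⁻¹ · (63/10, -22/5)ᵀ = (3, 1/2)ᵀ

p = (3, 1/2)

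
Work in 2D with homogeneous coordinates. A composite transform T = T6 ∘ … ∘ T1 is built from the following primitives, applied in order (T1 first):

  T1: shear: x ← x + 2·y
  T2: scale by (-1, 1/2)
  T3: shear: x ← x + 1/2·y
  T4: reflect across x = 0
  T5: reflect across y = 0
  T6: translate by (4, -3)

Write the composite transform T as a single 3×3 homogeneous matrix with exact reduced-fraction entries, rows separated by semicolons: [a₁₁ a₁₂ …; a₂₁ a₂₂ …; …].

T = [1 7/4 4; 0 -1/2 -3; 0 0 1]

T1 = [1 2 0; 0 1 0; 0 0 1]
T2·T1 = [-1 -2 0; 0 1/2 0; 0 0 1]
T3·…·T1 = [-1 -7/4 0; 0 1/2 0; 0 0 1]
T4·…·T1 = [1 7/4 0; 0 1/2 0; 0 0 1]
T5·…·T1 = [1 7/4 0; 0 -1/2 0; 0 0 1]
T6·…·T1 = [1 7/4 4; 0 -1/2 -3; 0 0 1]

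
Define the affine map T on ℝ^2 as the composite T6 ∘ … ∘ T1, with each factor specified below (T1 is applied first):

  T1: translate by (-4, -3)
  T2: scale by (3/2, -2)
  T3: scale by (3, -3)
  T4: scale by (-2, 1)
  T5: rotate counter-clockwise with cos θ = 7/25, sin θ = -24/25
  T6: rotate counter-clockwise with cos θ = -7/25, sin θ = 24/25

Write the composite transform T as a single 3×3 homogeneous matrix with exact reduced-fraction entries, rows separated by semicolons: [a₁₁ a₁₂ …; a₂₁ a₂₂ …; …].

T = [-4743/625 -2016/625 5004/125; -3024/625 3162/625 522/125; 0 0 1]

T1 = [1 0 -4; 0 1 -3; 0 0 1]
T2·T1 = [3/2 0 -6; 0 -2 6; 0 0 1]
T3·…·T1 = [9/2 0 -18; 0 6 -18; 0 0 1]
T4·…·T1 = [-9 0 36; 0 6 -18; 0 0 1]
T5·…·T1 = [-63/25 144/25 -36/5; 216/25 42/25 -198/5; 0 0 1]
T6·…·T1 = [-4743/625 -2016/625 5004/125; -3024/625 3162/625 522/125; 0 0 1]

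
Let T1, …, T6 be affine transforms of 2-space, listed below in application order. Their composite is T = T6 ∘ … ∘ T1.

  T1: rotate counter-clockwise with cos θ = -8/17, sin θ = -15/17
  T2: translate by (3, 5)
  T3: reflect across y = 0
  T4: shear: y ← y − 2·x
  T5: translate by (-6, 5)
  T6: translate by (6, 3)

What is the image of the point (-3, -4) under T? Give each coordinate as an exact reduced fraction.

T1 rotate counter-clockwise with cos θ = -8/17, sin θ = -15/17: (-3, -4) → (-36/17, 77/17)
T2 translate by (3, 5): (-36/17, 77/17) → (15/17, 162/17)
T3 reflect across y = 0: (15/17, 162/17) → (15/17, -162/17)
T4 shear: y ← y − 2·x: (15/17, -162/17) → (15/17, -192/17)
T5 translate by (-6, 5): (15/17, -192/17) → (-87/17, -107/17)
T6 translate by (6, 3): (-87/17, -107/17) → (15/17, -56/17)

T(p) = (15/17, -56/17)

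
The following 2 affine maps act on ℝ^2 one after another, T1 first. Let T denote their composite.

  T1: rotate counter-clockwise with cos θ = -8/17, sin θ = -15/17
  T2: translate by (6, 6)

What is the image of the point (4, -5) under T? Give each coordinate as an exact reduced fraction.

T1 rotate counter-clockwise with cos θ = -8/17, sin θ = -15/17: (4, -5) → (-107/17, -20/17)
T2 translate by (6, 6): (-107/17, -20/17) → (-5/17, 82/17)

T(p) = (-5/17, 82/17)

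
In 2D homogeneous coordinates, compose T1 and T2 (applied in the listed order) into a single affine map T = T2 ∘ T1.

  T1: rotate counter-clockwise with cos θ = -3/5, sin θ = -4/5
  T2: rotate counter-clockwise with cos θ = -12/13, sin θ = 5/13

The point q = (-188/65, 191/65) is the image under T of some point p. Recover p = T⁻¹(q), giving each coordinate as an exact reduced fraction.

T1 = [-3/5 4/5 0; -4/5 -3/5 0; 0 0 1]
T2·T1 = [56/65 -33/65 0; 33/65 56/65 0; 0 0 1]
det M = 1; M⁻¹ = [56/65 33/65 0; -33/65 56/65 0; 0 0 1]
M⁻¹ · (-188/65, 191/65)ᵀ = (-1, 4)ᵀ

p = (-1, 4)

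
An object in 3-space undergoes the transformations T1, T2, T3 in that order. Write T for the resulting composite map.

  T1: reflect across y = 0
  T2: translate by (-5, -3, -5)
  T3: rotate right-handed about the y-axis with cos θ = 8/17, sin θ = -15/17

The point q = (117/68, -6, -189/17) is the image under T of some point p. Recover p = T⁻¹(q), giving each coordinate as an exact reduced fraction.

T1 = [1 0 0 0; 0 -1 0 0; 0 0 1 0; 0 0 0 1]
T2·T1 = [1 0 0 -5; 0 -1 0 -3; 0 0 1 -5; 0 0 0 1]
T3·…·T1 = [8/17 0 -15/17 35/17; 0 -1 0 -3; 15/17 0 8/17 -115/17; 0 0 0 1]
det M = -1; M⁻¹ = [8/17 0 15/17 5; 0 -1 0 -3; -15/17 0 8/17 5; 0 0 0 1]
M⁻¹ · (117/68, -6, -189/17)ᵀ = (-4, 3, -7/4)ᵀ

p = (-4, 3, -7/4)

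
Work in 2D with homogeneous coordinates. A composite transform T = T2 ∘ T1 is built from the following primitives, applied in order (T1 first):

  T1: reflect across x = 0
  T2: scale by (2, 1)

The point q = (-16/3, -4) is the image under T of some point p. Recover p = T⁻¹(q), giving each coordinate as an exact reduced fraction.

T1 = [-1 0 0; 0 1 0; 0 0 1]
T2·T1 = [-2 0 0; 0 1 0; 0 0 1]
det M = -2; M⁻¹ = [-1/2 0 0; 0 1 0; 0 0 1]
M⁻¹ · (-16/3, -4)ᵀ = (8/3, -4)ᵀ

p = (8/3, -4)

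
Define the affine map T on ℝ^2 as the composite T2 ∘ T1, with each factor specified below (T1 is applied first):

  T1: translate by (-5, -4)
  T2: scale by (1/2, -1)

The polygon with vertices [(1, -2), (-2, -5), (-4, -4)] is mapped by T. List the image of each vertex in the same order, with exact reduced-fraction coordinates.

image vertices: (-2, 6), (-7/2, 9), (-9/2, 8)

T1 translate by (-5, -4): (1, -2) → (-4, -6); (-2, -5) → (-7, -9); (-4, -4) → (-9, -8)
T2 scale by (1/2, -1): (-4, -6) → (-2, 6); (-7, -9) → (-7/2, 9); (-9, -8) → (-9/2, 8)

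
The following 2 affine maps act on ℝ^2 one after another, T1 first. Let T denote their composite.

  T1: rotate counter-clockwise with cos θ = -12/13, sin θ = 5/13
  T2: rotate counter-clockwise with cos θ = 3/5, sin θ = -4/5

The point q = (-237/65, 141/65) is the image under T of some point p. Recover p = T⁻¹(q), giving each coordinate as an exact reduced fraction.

T1 = [-12/13 -5/13 0; 5/13 -12/13 0; 0 0 1]
T2·T1 = [-16/65 -63/65 0; 63/65 -16/65 0; 0 0 1]
det M = 1; M⁻¹ = [-16/65 63/65 0; -63/65 -16/65 0; 0 0 1]
M⁻¹ · (-237/65, 141/65)ᵀ = (3, 3)ᵀ

p = (3, 3)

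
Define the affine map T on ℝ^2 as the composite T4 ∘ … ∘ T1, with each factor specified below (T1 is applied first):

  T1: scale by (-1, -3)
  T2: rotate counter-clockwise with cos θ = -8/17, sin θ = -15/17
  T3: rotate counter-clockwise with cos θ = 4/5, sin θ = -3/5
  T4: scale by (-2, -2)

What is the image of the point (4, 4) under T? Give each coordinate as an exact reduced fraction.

T1 scale by (-1, -3): (4, 4) → (-4, -12)
T2 rotate counter-clockwise with cos θ = -8/17, sin θ = -15/17: (-4, -12) → (-148/17, 156/17)
T3 rotate counter-clockwise with cos θ = 4/5, sin θ = -3/5: (-148/17, 156/17) → (-124/85, 1068/85)
T4 scale by (-2, -2): (-124/85, 1068/85) → (248/85, -2136/85)

T(p) = (248/85, -2136/85)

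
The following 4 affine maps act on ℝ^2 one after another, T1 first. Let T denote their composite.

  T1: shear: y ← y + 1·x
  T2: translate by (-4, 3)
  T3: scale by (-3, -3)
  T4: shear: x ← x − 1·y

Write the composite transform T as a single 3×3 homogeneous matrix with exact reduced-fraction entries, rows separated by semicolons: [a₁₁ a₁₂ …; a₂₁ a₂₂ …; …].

T1 = [1 0 0; 1 1 0; 0 0 1]
T2·T1 = [1 0 -4; 1 1 3; 0 0 1]
T3·…·T1 = [-3 0 12; -3 -3 -9; 0 0 1]
T4·…·T1 = [0 3 21; -3 -3 -9; 0 0 1]

T = [0 3 21; -3 -3 -9; 0 0 1]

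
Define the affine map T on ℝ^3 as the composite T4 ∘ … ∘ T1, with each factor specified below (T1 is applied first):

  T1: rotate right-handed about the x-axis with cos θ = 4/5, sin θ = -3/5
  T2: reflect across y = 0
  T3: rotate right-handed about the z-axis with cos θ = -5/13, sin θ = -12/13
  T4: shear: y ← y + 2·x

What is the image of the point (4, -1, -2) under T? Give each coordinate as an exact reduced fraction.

T1 rotate right-handed about the x-axis with cos θ = 4/5, sin θ = -3/5: (4, -1, -2) → (4, -2, -1)
T2 reflect across y = 0: (4, -2, -1) → (4, 2, -1)
T3 rotate right-handed about the z-axis with cos θ = -5/13, sin θ = -12/13: (4, 2, -1) → (4/13, -58/13, -1)
T4 shear: y ← y + 2·x: (4/13, -58/13, -1) → (4/13, -50/13, -1)

T(p) = (4/13, -50/13, -1)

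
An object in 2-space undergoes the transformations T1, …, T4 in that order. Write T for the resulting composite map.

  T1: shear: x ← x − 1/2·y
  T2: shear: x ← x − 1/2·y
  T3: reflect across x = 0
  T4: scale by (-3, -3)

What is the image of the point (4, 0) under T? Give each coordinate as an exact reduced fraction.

T1 shear: x ← x − 1/2·y: (4, 0) → (4, 0)
T2 shear: x ← x − 1/2·y: (4, 0) → (4, 0)
T3 reflect across x = 0: (4, 0) → (-4, 0)
T4 scale by (-3, -3): (-4, 0) → (12, 0)

T(p) = (12, 0)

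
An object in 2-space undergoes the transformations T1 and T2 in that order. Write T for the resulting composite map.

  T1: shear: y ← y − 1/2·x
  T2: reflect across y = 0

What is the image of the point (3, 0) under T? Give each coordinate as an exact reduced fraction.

T(p) = (3, 3/2)

T1 shear: y ← y − 1/2·x: (3, 0) → (3, -3/2)
T2 reflect across y = 0: (3, -3/2) → (3, 3/2)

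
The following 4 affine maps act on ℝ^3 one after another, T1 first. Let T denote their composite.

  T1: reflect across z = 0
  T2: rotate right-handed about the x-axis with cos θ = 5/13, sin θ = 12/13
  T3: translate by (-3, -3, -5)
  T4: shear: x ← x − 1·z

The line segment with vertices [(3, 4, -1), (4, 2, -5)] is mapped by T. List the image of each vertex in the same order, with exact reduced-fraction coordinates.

T1 reflect across z = 0: (3, 4, -1) → (3, 4, 1); (4, 2, -5) → (4, 2, 5)
T2 rotate right-handed about the x-axis with cos θ = 5/13, sin θ = 12/13: (3, 4, 1) → (3, 8/13, 53/13); (4, 2, 5) → (4, -50/13, 49/13)
T3 translate by (-3, -3, -5): (3, 8/13, 53/13) → (0, -31/13, -12/13); (4, -50/13, 49/13) → (1, -89/13, -16/13)
T4 shear: x ← x − 1·z: (0, -31/13, -12/13) → (12/13, -31/13, -12/13); (1, -89/13, -16/13) → (29/13, -89/13, -16/13)

image vertices: (12/13, -31/13, -12/13), (29/13, -89/13, -16/13)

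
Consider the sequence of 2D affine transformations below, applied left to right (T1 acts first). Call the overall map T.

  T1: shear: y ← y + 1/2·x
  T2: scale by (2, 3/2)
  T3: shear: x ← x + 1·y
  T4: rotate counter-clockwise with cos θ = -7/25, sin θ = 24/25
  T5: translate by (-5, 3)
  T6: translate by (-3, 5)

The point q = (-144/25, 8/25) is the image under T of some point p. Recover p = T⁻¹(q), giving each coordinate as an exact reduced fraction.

T1 = [1 0 0; 1/2 1 0; 0 0 1]
T2·T1 = [2 0 0; 3/4 3/2 0; 0 0 1]
T3·…·T1 = [11/4 3/2 0; 3/4 3/2 0; 0 0 1]
T4·…·T1 = [-149/100 -93/50 0; 243/100 51/50 0; 0 0 1]
T5·…·T1 = [-149/100 -93/50 -5; 243/100 51/50 3; 0 0 1]
T6·…·T1 = [-149/100 -93/50 -8; 243/100 51/50 8; 0 0 1]
det M = 3; M⁻¹ = [17/50 31/50 -56/25; -81/100 -149/300 -188/75; 0 0 1]
M⁻¹ · (-144/25, 8/25)ᵀ = (-4, 2)ᵀ

p = (-4, 2)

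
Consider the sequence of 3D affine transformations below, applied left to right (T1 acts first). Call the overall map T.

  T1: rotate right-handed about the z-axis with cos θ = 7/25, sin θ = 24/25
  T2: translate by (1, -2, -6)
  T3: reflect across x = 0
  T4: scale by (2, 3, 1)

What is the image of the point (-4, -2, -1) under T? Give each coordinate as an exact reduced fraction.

T1 rotate right-handed about the z-axis with cos θ = 7/25, sin θ = 24/25: (-4, -2, -1) → (4/5, -22/5, -1)
T2 translate by (1, -2, -6): (4/5, -22/5, -1) → (9/5, -32/5, -7)
T3 reflect across x = 0: (9/5, -32/5, -7) → (-9/5, -32/5, -7)
T4 scale by (2, 3, 1): (-9/5, -32/5, -7) → (-18/5, -96/5, -7)

T(p) = (-18/5, -96/5, -7)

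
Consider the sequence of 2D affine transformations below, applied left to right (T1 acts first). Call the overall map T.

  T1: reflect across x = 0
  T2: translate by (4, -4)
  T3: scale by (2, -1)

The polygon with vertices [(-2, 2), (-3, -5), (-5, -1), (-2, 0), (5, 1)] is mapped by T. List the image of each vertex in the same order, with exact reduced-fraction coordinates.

image vertices: (12, 2), (14, 9), (18, 5), (12, 4), (-2, 3)

T1 reflect across x = 0: (-2, 2) → (2, 2); (-3, -5) → (3, -5); (-5, -1) → (5, -1); (-2, 0) → (2, 0); (5, 1) → (-5, 1)
T2 translate by (4, -4): (2, 2) → (6, -2); (3, -5) → (7, -9); (5, -1) → (9, -5); (2, 0) → (6, -4); (-5, 1) → (-1, -3)
T3 scale by (2, -1): (6, -2) → (12, 2); (7, -9) → (14, 9); (9, -5) → (18, 5); (6, -4) → (12, 4); (-1, -3) → (-2, 3)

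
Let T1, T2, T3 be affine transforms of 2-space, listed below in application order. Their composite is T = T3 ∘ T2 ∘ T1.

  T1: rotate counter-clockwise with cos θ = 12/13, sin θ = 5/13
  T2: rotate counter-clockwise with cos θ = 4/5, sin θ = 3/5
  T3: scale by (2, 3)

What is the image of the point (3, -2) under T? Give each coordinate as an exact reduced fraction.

T(p) = (422/65, 306/65)

T1 rotate counter-clockwise with cos θ = 12/13, sin θ = 5/13: (3, -2) → (46/13, -9/13)
T2 rotate counter-clockwise with cos θ = 4/5, sin θ = 3/5: (46/13, -9/13) → (211/65, 102/65)
T3 scale by (2, 3): (211/65, 102/65) → (422/65, 306/65)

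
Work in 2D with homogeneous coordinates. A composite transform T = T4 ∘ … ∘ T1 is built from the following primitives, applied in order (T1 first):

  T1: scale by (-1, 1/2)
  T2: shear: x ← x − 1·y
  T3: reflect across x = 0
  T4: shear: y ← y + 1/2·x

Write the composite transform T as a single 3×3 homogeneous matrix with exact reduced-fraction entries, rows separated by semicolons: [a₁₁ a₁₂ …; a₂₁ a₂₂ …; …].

T1 = [-1 0 0; 0 1/2 0; 0 0 1]
T2·T1 = [-1 -1/2 0; 0 1/2 0; 0 0 1]
T3·…·T1 = [1 1/2 0; 0 1/2 0; 0 0 1]
T4·…·T1 = [1 1/2 0; 1/2 3/4 0; 0 0 1]

T = [1 1/2 0; 1/2 3/4 0; 0 0 1]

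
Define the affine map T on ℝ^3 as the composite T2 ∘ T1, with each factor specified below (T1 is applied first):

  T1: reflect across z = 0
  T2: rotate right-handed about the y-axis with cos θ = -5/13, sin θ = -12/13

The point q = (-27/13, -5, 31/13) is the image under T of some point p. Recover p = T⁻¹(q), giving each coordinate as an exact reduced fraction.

T1 = [1 0 0 0; 0 1 0 0; 0 0 -1 0; 0 0 0 1]
T2·T1 = [-5/13 0 12/13 0; 0 1 0 0; 12/13 0 5/13 0; 0 0 0 1]
det M = -1; M⁻¹ = [-5/13 0 12/13 0; 0 1 0 0; 12/13 0 5/13 0; 0 0 0 1]
M⁻¹ · (-27/13, -5, 31/13)ᵀ = (3, -5, -1)ᵀ

p = (3, -5, -1)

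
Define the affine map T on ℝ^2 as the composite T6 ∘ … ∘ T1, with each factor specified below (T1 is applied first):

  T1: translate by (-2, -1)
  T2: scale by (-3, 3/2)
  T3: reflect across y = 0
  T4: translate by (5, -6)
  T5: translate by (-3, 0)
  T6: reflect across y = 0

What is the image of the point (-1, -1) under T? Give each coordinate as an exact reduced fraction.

T1 translate by (-2, -1): (-1, -1) → (-3, -2)
T2 scale by (-3, 3/2): (-3, -2) → (9, -3)
T3 reflect across y = 0: (9, -3) → (9, 3)
T4 translate by (5, -6): (9, 3) → (14, -3)
T5 translate by (-3, 0): (14, -3) → (11, -3)
T6 reflect across y = 0: (11, -3) → (11, 3)

T(p) = (11, 3)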